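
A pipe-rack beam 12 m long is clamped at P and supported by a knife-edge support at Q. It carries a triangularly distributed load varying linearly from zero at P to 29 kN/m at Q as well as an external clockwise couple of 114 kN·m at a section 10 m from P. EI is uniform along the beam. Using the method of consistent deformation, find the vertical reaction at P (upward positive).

R_P = 64.45 kN

Remove the prop at Q; the released (primary) structure is a cantilever built in at P.
Downward deflection at the released point Q due to the loads:
  triangular load, peak 29 at the free end: 11w₀L⁴/(120EI) = 55123/EI
  clockwise couple 114 at a = 10: M₀a(2L − a)/(2EI) = 7980/EI
  δ_0 = 63103/EI
Flexibility coefficient — unit upward force at Q: δ_{QQ} = L³/(3EI) = 576/EI.
Compatibility at Q: δ_0 − R_Q·δ_{QQ} = 0, so R_Q = 63103/576 = 109.6 kN.
Vertical equilibrium: R_P = ΣP − R_Q = 174 − 109.6 = 64.45 kN.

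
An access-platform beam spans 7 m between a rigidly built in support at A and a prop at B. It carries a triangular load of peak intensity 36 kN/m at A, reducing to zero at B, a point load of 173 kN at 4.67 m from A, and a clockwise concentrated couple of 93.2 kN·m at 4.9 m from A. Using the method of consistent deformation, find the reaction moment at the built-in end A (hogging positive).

Remove the prop at B; the released (primary) structure is a cantilever built in at A.
Deflection at B on the released cantilever, summing each load's contribution:
  triangular load, peak 36 at the fixed end: w₀L⁴/(30EI) = 2881/EI
  point load 173 at a = 4.67: Pa²(3L − a)/(6EI) = 10269/EI
  clockwise couple 93.2 at a = 4.9: M₀a(2L − a)/(2EI) = 2078/EI
  δ_0 = 15228/EI
Tip deflection under a unit load at B: L³/(3EI) = 114.3/EI.
The prop prevents deflection at B: R_B = δ_0/δ_{BB} = 15228/114.3 = 133.2 kN.
Moment equilibrium about A: M_A = Σ(load moments about A) − R_B·L = 1195 − 133.2×7 = 262.8 kN·m.

M_A = 262.8 kN·m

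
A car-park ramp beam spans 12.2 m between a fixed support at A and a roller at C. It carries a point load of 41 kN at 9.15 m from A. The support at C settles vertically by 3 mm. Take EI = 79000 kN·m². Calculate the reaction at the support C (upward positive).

R_C = 25.55 kN

Take the reaction at C as the redundant and release it; the primary structure is a cantilever fixed at A.
Primary-structure tip deflection at C by superposition:
  point load 41 at a = 9.15: Pa²(3L − a)/(6EI) = 15704/EI
Tip deflection under a unit load at C: L³/(3EI) = 605.3/EI.
With EI = 79000 kN·m²: δ_0 = 0.19879 m and δ_{CC} = 0.007662 m/kN.
Compatibility — the beam at C must follow the support down by 0.003 m: δ_0 − R_C·δ_{CC} = 0.003, so R_C = (0.19879 − 0.003)/0.007662 = 25.55 kN.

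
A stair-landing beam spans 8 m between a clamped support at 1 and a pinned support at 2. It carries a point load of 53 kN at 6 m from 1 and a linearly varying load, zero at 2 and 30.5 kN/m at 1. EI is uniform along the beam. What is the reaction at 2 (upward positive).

Take the reaction at 2 as the redundant and release it; the primary structure is a cantilever fixed at 1.
Free-end deflection of the primary structure under the applied loading (downward +):
  point load 53 at a = 6: Pa²(3L − a)/(6EI) = 5724/EI
  triangular load, peak 30.5 at the fixed end: w₀L⁴/(30EI) = 4164/EI
  δ_0 = 9888/EI
Flexibility coefficient — unit upward force at 2: δ_{22} = L³/(3EI) = 170.7/EI.
The prop prevents deflection at 2: R_2 = δ_0/δ_{22} = 9888/170.7 = 57.94 kN.

R_2 = 57.94 kN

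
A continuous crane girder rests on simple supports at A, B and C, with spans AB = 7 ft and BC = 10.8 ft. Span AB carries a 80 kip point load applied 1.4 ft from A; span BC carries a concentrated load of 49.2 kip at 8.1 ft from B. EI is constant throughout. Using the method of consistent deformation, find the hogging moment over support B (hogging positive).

Take M_B as the redundant. Released structure: two simple spans AB and BC with a hinge at B.
End slopes at the hinge B, treating each span as simply supported:
  span AB: point load 80 at a = 1.4: Pab(L + a)/(6LEI) = 125.4/EI
  span BC: point load 49.2 at a = 8.1: Pab(L + b)/(6LEI) = 224.2/EI
  relative rotation θ_0 = (125.4 + 224.2)/EI = 349.6/EI
A unit hogging moment at B produces rotation L₁/(3EI) + L₂/(3EI) = 5.933/EI.
Compatibility: M_B·(L₁+L₂)/(3EI) = θ_0, giving M_B = 58.92 kip·ft (hogging).

M_B = 58.92 kip·ft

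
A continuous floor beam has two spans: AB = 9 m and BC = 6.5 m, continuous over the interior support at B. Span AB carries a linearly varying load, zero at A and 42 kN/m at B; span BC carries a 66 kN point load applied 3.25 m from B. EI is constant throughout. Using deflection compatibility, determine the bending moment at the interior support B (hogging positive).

Take M_B as the redundant. Released structure: two simple spans AB and BC with a hinge at B.
End slopes at the hinge B, treating each span as simply supported:
  span AB: triangular load, peak 42: w₀L³/(45EI) = 680.4/EI
  span BC: point load 66 at a = 3.25: Pab(L + b)/(6LEI) = 174.3/EI
  relative rotation θ_0 = (680.4 + 174.3)/EI = 854.7/EI
A unit hogging moment at B produces rotation L₁/(3EI) + L₂/(3EI) = 5.167/EI.
Compatibility: M_B·(L₁+L₂)/(3EI) = θ_0, giving M_B = 165.4 kN·m (hogging).

M_B = 165.4 kN·m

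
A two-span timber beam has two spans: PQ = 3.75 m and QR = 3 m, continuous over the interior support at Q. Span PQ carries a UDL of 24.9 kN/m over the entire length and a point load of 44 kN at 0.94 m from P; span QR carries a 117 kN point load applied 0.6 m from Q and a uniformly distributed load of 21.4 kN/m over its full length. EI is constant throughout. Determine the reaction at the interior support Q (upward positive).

Insert a hinge at Q; M_Q is the redundant, and each span becomes simply supported.
End slopes at the hinge Q, treating each span as simply supported:
  span PQ: UDL 24.9: wL³/(24EI) = 54.71/EI
  span PQ: point load 44 at a = 0.94: Pab(L + a)/(6LEI) = 24.23/EI
  span QR: point load 117 at a = 0.6: Pab(L + b)/(6LEI) = 50.54/EI
  span QR: UDL 21.4: wL³/(24EI) = 24.07/EI
  relative rotation θ_0 = (78.94 + 74.62)/EI = 153.6/EI
A unit hogging moment at Q produces rotation L₁/(3EI) + L₂/(3EI) = 2.25/EI.
Slope continuity at Q: θ_0 = M_Q·2.25/EI, so M_Q = 153.6/2.25 = 68.25 kN·m (hogging).
Span PQ, ΣM about P with M_Q applied at Q: R_Q^{PQ}·3.75 = 216.4 + 68.25, so R_Q^{PQ} = 75.92 kN and R_P = 137.4 − 75.92 = 61.46 kN.
Span QR, ΣM about R: R_Q^{QR}·3 = 377.1 + 68.25, so R_Q^{QR} = 148.4 kN and R_R = 181.2 − 148.4 = 32.75 kN.
R_Q = 75.92 + 148.4 = 224.4 kN.

R_Q = 224.4 kN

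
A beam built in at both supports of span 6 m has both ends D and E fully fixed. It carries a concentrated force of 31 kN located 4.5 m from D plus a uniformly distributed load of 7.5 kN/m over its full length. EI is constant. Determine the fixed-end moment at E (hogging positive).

M_E = 48.66 kN·m

Release both end moments; the primary structure is a simply-supported span DE with redundants M_D and M_E.
Simple-span end rotations at D and E under the given loads:
  at D: point load 31 at a = 4.5: Pab(L + b)/(6LEI) = 43.59/EI
  at E: point load 31 at a = 4.5: Pab(L + a)/(6LEI) = 61.03/EI
  at D: UDL 7.5: wL³/(24EI) = 67.5/EI
  at E: UDL 7.5: wL³/(24EI) = 67.5/EI
  θ_D0 = 111.1/EI,  θ_E0 = 128.5/EI
Flexibility coefficients: a unit moment at one end gives L/(3EI) there and L/(6EI) at the far end, so f₁₁ = f₂₂ = 2/EI and f₁₂ = f₂₁ = 1/EI.
Compatibility — zero rotation at each built-in end:
  2 M_D + 1 M_E = 111.1
  1 M_D + 2 M_E = 128.5
Solving the pair gives M_D = 31.22 kN·m and M_E = 48.66 kN·m (hogging).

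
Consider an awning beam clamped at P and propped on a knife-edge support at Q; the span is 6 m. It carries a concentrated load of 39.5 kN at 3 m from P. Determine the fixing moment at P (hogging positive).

M_P = 44.44 kN·m

Choose R_Q as the redundant. The primary structure is the cantilever fixed at P.
Primary-structure tip deflection at Q by superposition:
  point load 39.5 at a = 3: Pa²(3L − a)/(6EI) = 888.8/EI
Flexibility coefficient — unit upward force at Q: δ_{QQ} = L³/(3EI) = 72/EI.
The prop prevents deflection at Q: R_Q = δ_0/δ_{QQ} = 888.8/72 = 12.34 kN.
Moment equilibrium about P: M_P = Σ(load moments about P) − R_Q·L = 118.5 − 12.34×6 = 44.44 kN·m.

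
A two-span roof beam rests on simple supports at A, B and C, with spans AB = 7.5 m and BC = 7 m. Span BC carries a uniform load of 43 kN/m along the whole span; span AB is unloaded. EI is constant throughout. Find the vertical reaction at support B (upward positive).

Take M_B as the redundant. Released structure: two simple spans AB and BC with a hinge at B.
Discontinuity in slope at B on the released structure — sum the simple-span end rotations:
  span BC: UDL 43: wL³/(24EI) = 614.5/EI
  relative rotation θ_0 = (0 + 614.5)/EI = 614.5/EI
A unit hogging moment at B produces rotation L₁/(3EI) + L₂/(3EI) = 4.833/EI.
Slope continuity at B: θ_0 = M_B·4.833/EI, so M_B = 614.5/4.833 = 127.1 kN·m (hogging).
Span AB, ΣM about A with M_B applied at B: R_B^{AB}·7.5 = 0 + 127.1, so R_B^{AB} = 16.95 kN and R_A = 0 − 16.95 = -16.95 kN.
Span BC, ΣM about C: R_B^{BC}·7 = 1054 + 127.1, so R_B^{BC} = 168.7 kN and R_C = 301 − 168.7 = 132.3 kN.
R_B = 16.95 + 168.7 = 185.6 kN.

R_B = 185.6 kN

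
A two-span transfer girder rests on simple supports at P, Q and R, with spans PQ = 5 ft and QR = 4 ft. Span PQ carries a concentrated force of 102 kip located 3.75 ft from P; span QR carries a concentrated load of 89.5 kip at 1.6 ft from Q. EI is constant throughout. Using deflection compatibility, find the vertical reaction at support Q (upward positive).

R_Q = 164.9 kip

Take M_Q as the redundant. Released structure: two simple spans PQ and QR with a hinge at Q.
Rotations at Q on the released spans (each span's end-slope, ×1/EI):
  span PQ: point load 102 at a = 3.75: Pab(L + a)/(6LEI) = 139.5/EI
  span QR: point load 89.5 at a = 1.6: Pab(L + b)/(6LEI) = 91.65/EI
  relative rotation θ_0 = (139.5 + 91.65)/EI = 231.1/EI
A unit hogging moment at Q produces rotation L₁/(3EI) + L₂/(3EI) = 3/EI.
Compatibility: M_Q·(L₁+L₂)/(3EI) = θ_0, giving M_Q = 77.03 kip·ft (hogging).
Span PQ, ΣM about P with M_Q applied at Q: R_Q^{PQ}·5 = 382.5 + 77.03, so R_Q^{PQ} = 91.91 kip and R_P = 102 − 91.91 = 10.09 kip.
Span QR, ΣM about R: R_Q^{QR}·4 = 214.8 + 77.03, so R_Q^{QR} = 72.96 kip and R_R = 89.5 − 72.96 = 16.54 kip.
R_Q = 91.91 + 72.96 = 164.9 kip.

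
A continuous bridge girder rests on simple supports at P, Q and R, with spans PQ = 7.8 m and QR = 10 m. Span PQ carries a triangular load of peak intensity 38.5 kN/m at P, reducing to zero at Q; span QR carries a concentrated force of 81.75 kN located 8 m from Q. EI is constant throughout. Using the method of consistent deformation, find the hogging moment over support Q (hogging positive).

Take M_Q as the redundant. Released structure: two simple spans PQ and QR with a hinge at Q.
Rotations at Q on the released spans (each span's end-slope, ×1/EI):
  span PQ: triangular load, peak 38.5: 7w₀L³/(360EI) = 355.3/EI
  span QR: point load 81.75 at a = 8: Pab(L + b)/(6LEI) = 261.6/EI
  relative rotation θ_0 = (355.3 + 261.6)/EI = 616.9/EI
A unit hogging moment at Q produces rotation L₁/(3EI) + L₂/(3EI) = 5.933/EI.
Compatibility: M_Q·(L₁+L₂)/(3EI) = θ_0, giving M_Q = 104 kN·m (hogging).

M_Q = 104 kN·m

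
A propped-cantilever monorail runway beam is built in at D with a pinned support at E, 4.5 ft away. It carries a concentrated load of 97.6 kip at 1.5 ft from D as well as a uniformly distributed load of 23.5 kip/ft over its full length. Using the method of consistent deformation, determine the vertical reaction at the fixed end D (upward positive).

R_D = 149.2 kip

Choose R_E as the redundant. The primary structure is the cantilever fixed at D.
Downward deflection at the released point E due to the loads:
  point load 97.6 at a = 1.5: Pa²(3L − a)/(6EI) = 439.2/EI
  UDL 23.5: wL⁴/(8EI) = 1205/EI
  δ_0 = 1644/EI
Tip deflection under a unit load at E: L³/(3EI) = 30.38/EI.
Compatibility at E: δ_0 − R_E·δ_{EE} = 0, so R_E = 1644/30.38 = 54.12 kip.
Vertical equilibrium: R_D = ΣP − R_E = 203.3 − 54.12 = 149.2 kip.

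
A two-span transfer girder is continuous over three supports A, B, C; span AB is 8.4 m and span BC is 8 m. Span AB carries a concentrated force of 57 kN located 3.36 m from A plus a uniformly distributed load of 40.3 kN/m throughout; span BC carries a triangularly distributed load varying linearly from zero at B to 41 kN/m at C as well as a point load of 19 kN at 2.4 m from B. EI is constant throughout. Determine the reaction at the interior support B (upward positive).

Insert a hinge at B; M_B is the redundant, and each span becomes simply supported.
Rotations at B on the released spans (each span's end-slope, ×1/EI):
  span AB: point load 57 at a = 3.36: Pab(L + a)/(6LEI) = 225.2/EI
  span AB: UDL 40.3: wL³/(24EI) = 995.2/EI
  span BC: triangular load, peak 41: 7w₀L³/(360EI) = 408.2/EI
  span BC: point load 19 at a = 2.4: Pab(L + b)/(6LEI) = 72.35/EI
  relative rotation θ_0 = (1220 + 480.5)/EI = 1701/EI
A unit hogging moment at B produces rotation L₁/(3EI) + L₂/(3EI) = 5.467/EI.
Compatibility: M_B·(L₁+L₂)/(3EI) = θ_0, giving M_B = 311.2 kN·m (hogging).
Span AB, ΣM about A with M_B applied at B: R_B^{AB}·8.4 = 1613 + 311.2, so R_B^{AB} = 229.1 kN and R_A = 395.5 − 229.1 = 166.4 kN.
Span BC, ΣM about C: R_B^{BC}·8 = 543.7 + 311.2, so R_B^{BC} = 106.9 kN and R_C = 183 − 106.9 = 76.14 kN.
R_B = 229.1 + 106.9 = 336 kN.

R_B = 336 kN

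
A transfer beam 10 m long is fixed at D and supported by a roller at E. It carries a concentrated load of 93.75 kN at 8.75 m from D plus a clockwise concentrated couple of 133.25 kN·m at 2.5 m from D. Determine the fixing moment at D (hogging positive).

M_D = 103.5 kN·m

Remove the prop at E; the released (primary) structure is a cantilever built in at D.
Free-end deflection of the primary structure under the applied loading (downward +):
  point load 93.75 at a = 8.75: Pa²(3L − a)/(6EI) = 25421/EI
  clockwise couple 133.25 at a = 2.5: M₀a(2L − a)/(2EI) = 2915/EI
  δ_0 = 28336/EI
Tip deflection under a unit load at E: L³/(3EI) = 333.3/EI.
The prop prevents deflection at E: R_E = δ_0/δ_{EE} = 28336/333.3 = 85.01 kN.
Moment equilibrium about D: M_D = Σ(load moments about D) − R_E·L = 953.6 − 85.01×10 = 103.5 kN·m.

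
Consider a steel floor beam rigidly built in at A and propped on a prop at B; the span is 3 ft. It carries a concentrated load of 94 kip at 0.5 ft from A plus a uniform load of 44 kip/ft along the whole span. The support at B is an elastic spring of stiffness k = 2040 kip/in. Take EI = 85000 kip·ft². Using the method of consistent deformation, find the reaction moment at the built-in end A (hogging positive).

M_A = 129.8 kip·ft

Release the roller at B. Primary structure: cantilever fixed at A.
Downward deflection at the released point B due to the loads:
  point load 94 at a = 0.5: Pa²(3L − a)/(6EI) = 33.29/EI
  UDL 44: wL⁴/(8EI) = 445.5/EI
  δ_0 = 478.8/EI
Flexibility coefficient — unit upward force at B: δ_{BB} = L³/(3EI) = 9/EI.
With EI = 85000 kip·ft²: δ_0 = 0.005633 ft and δ_{BB} = 0.000106 ft/kip.
Compatibility — the spring shortens by R_B/k under the reaction it provides: δ_0 − R_B·δ_{BB} = R_B/k. With 1/k = 1/(2040×12) ft/kip = 0.000041 ft/kip, R_B = δ_0 / (δ_{BB} + 1/k) = 0.005633 / (0.000106 + 0.000041) = 38.39 kip.
Moment equilibrium about A: M_A = Σ(load moments about A) − R_B·L = 245 − 38.39×3 = 129.8 kip·ft.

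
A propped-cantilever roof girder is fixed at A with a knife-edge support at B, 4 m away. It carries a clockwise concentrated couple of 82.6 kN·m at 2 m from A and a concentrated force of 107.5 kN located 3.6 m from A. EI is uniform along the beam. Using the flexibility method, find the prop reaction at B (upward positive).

Remove the prop at B; the released (primary) structure is a cantilever built in at A.
Primary-structure tip deflection at B by superposition:
  clockwise couple 82.6 at a = 2: M₀a(2L − a)/(2EI) = 495.6/EI
  point load 107.5 at a = 3.6: Pa²(3L − a)/(6EI) = 1950/EI
  δ_0 = 2446/EI
Tip deflection under a unit load at B: L³/(3EI) = 21.33/EI.
The prop prevents deflection at B: R_B = δ_0/δ_{BB} = 2446/21.33 = 114.7 kN.

R_B = 114.7 kN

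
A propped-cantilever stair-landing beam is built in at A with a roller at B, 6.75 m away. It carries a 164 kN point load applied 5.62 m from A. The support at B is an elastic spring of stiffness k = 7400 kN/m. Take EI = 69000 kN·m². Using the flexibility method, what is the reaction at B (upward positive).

R_B = 112.9 kN

Release the roller at B. Primary structure: cantilever fixed at A.
Primary-structure tip deflection at B by superposition:
  point load 164 at a = 5.62: Pa²(3L − a)/(6EI) = 12630/EI
Tip deflection under a unit load at B: L³/(3EI) = 102.5/EI.
With EI = 69000 kN·m²: δ_0 = 0.18305 m and δ_{BB} = 0.001486 m/kN.
Compatibility — the spring shortens by R_B/k under the reaction it provides: δ_0 − R_B·δ_{BB} = R_B/k. With 1/k = 0.000135 m/kN, R_B = δ_0 / (δ_{BB} + 1/k) = 0.18305 / (0.001486 + 0.000135) = 112.9 kN.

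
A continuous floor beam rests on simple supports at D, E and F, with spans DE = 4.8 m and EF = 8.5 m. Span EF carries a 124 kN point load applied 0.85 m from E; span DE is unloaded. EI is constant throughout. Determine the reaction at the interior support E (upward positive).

Take M_E as the redundant. Released structure: two simple spans DE and EF with a hinge at E.
Discontinuity in slope at E on the released structure — sum the simple-span end rotations:
  span EF: point load 124 at a = 0.85: Pab(L + b)/(6LEI) = 255.3/EI
  relative rotation θ_0 = (0 + 255.3)/EI = 255.3/EI
A unit hogging moment at E produces rotation L₁/(3EI) + L₂/(3EI) = 4.433/EI.
Slope continuity at E: θ_0 = M_E·4.433/EI, so M_E = 255.3/4.433 = 57.59 kN·m (hogging).
Span DE, ΣM about D with M_E applied at E: R_E^{DE}·4.8 = 0 + 57.59, so R_E^{DE} = 12 kN and R_D = 0 − 12 = -12 kN.
Span EF, ΣM about F: R_E^{EF}·8.5 = 948.6 + 57.59, so R_E^{EF} = 118.4 kN and R_F = 124 − 118.4 = 5.624 kN.
R_E = 12 + 118.4 = 130.4 kN.

R_E = 130.4 kN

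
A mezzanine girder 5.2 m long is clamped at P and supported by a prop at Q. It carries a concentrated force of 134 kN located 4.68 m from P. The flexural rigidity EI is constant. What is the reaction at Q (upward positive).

Remove the prop at Q; the released (primary) structure is a cantilever built in at P.
Free-end deflection of the primary structure under the applied loading (downward +):
  point load 134 at a = 4.68: Pa²(3L − a)/(6EI) = 5342/EI
Tip deflection under a unit load at Q: L³/(3EI) = 46.87/EI.
The prop prevents deflection at Q: R_Q = δ_0/δ_{QQ} = 5342/46.87 = 114 kN.

R_Q = 114 kN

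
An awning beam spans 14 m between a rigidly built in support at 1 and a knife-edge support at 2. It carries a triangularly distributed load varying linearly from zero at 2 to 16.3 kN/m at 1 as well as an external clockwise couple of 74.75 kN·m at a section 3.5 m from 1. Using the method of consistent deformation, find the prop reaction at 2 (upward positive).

R_2 = 26.32 kN

Release the roller at 2. Primary structure: cantilever fixed at 1.
Downward deflection at the released point 2 due to the loads:
  triangular load, peak 16.3 at the fixed end: w₀L⁴/(30EI) = 20873/EI
  clockwise couple 74.75 at a = 3.5: M₀a(2L − a)/(2EI) = 3205/EI
  δ_0 = 24078/EI
Tip deflection under a unit load at 2: L³/(3EI) = 914.7/EI.
The prop prevents deflection at 2: R_2 = δ_0/δ_{22} = 24078/914.7 = 26.32 kN.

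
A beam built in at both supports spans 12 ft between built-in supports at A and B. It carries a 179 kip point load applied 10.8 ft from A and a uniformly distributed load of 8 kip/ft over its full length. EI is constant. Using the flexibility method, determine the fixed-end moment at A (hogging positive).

Release both end moments; the primary structure is a simply-supported span AB with redundants M_A and M_B.
On the primary (simply-supported) span, the end slopes from the loading are:
  at A: point load 179 at a = 10.8: Pab(L + b)/(6LEI) = 425.3/EI
  at B: point load 179 at a = 10.8: Pab(L + a)/(6LEI) = 734.6/EI
  at A: UDL 8: wL³/(24EI) = 576/EI
  at B: UDL 8: wL³/(24EI) = 576/EI
  θ_A0 = 1001/EI,  θ_B0 = 1311/EI
Flexibility coefficients: a unit moment at one end gives L/(3EI) there and L/(6EI) at the far end, so f₁₁ = f₂₂ = 4/EI and f₁₂ = f₂₁ = 2/EI.
Compatibility — zero rotation at each built-in end:
  4 M_A + 2 M_B = 1001
  2 M_A + 4 M_B = 1311
Solving the pair gives M_A = 115.3 kip·ft and M_B = 270 kip·ft (hogging).

M_A = 115.3 kip·ft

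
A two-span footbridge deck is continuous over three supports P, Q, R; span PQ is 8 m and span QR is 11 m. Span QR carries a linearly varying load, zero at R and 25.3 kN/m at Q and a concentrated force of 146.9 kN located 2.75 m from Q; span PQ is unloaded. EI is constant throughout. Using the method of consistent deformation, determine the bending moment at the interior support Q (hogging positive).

Insert a hinge at Q; M_Q is the redundant, and each span becomes simply supported.
End slopes at the hinge Q, treating each span as simply supported:
  span QR: triangular load, peak 25.3: w₀L³/(45EI) = 748.3/EI
  span QR: point load 146.9 at a = 2.75: Pab(L + b)/(6LEI) = 972.1/EI
  relative rotation θ_0 = (0 + 1720)/EI = 1720/EI
A unit hogging moment at Q produces rotation L₁/(3EI) + L₂/(3EI) = 6.333/EI.
Compatibility: M_Q·(L₁+L₂)/(3EI) = θ_0, giving M_Q = 271.6 kN·m (hogging).

M_Q = 271.6 kN·m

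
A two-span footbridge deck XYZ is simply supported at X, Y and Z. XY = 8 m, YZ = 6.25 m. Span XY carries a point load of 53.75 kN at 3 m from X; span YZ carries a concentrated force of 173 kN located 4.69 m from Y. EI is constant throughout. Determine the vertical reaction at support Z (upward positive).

R_Z = 114.7 kN

Release continuity at Y by inserting a hinge; the redundant is the internal moment M_Y. The primary structure is two simply-supported spans XY and YZ.
Discontinuity in slope at Y on the released structure — sum the simple-span end rotations:
  span XY: point load 53.75 at a = 3: Pab(L + a)/(6LEI) = 184.8/EI
  span YZ: point load 173 at a = 4.69: Pab(L + b)/(6LEI) = 263.6/EI
  relative rotation θ_0 = (184.8 + 263.6)/EI = 448.4/EI
A unit hogging moment at Y produces rotation L₁/(3EI) + L₂/(3EI) = 4.75/EI.
Slope continuity at Y: θ_0 = M_Y·4.75/EI, so M_Y = 448.4/4.75 = 94.4 kN·m (hogging).
Span YZ, ΣM about Z: R_Y^{YZ}·6.25 = 269.9 + 94.4, so R_Y^{YZ} = 58.28 kN and R_Z = 173 − 58.28 = 114.7 kN.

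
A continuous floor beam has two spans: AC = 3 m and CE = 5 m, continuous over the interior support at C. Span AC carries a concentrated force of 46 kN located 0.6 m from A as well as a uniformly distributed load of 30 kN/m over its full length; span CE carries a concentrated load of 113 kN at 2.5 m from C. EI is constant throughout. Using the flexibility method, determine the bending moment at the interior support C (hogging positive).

Take M_C as the redundant. Released structure: two simple spans AC and CE with a hinge at C.
Discontinuity in slope at C on the released structure — sum the simple-span end rotations:
  span AC: point load 46 at a = 0.6: Pab(L + a)/(6LEI) = 13.25/EI
  span AC: UDL 30: wL³/(24EI) = 33.75/EI
  span CE: point load 113 at a = 2.5: Pab(L + b)/(6LEI) = 176.6/EI
  relative rotation θ_0 = (47 + 176.6)/EI = 223.6/EI
A unit hogging moment at C produces rotation L₁/(3EI) + L₂/(3EI) = 2.667/EI.
Compatibility: M_C·(L₁+L₂)/(3EI) = θ_0, giving M_C = 83.84 kN·m (hogging).

M_C = 83.84 kN·m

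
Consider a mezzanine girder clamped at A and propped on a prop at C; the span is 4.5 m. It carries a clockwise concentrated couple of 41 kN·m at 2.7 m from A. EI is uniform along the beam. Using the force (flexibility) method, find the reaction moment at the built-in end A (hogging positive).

M_A = -10.66 kN·m

Remove the prop at C; the released (primary) structure is a cantilever built in at A.
Primary-structure tip deflection at C by superposition:
  clockwise couple 41 at a = 2.7: M₀a(2L − a)/(2EI) = 348.7/EI
Tip deflection under a unit load at C: L³/(3EI) = 30.38/EI.
The prop prevents deflection at C: R_C = δ_0/δ_{CC} = 348.7/30.38 = 11.48 kN.
Moment equilibrium about A: M_A = Σ(load moments about A) − R_C·L = 41 − 11.48×4.5 = -10.66 kN·m.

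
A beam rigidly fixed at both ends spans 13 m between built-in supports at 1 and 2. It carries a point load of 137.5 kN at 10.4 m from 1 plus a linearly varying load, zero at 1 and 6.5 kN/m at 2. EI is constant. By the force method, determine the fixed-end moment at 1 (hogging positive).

M_1 = 93.82 kN·m

Release both end moments; the primary structure is a simply-supported span 12 with redundants M_1 and M_2.
Simple-span end rotations at 1 and 2 under the given loads:
  at 1: point load 137.5 at a = 10.4: Pab(L + b)/(6LEI) = 743.6/EI
  at 2: point load 137.5 at a = 10.4: Pab(L + a)/(6LEI) = 1115/EI
  at 1: triangular load, peak 6.5: 7w₀L³/(360EI) = 277.7/EI
  at 2: triangular load, peak 6.5: w₀L³/(45EI) = 317.3/EI
  θ_10 = 1021/EI,  θ_20 = 1433/EI
Flexibility coefficients: a unit moment at one end gives L/(3EI) there and L/(6EI) at the far end, so f₁₁ = f₂₂ = 4.333/EI and f₁₂ = f₂₁ = 2.167/EI.
Compatibility — zero rotation at each built-in end:
  4.333 M_1 + 2.167 M_2 = 1021
  2.167 M_1 + 4.333 M_2 = 1433
Solving the pair gives M_1 = 93.82 kN·m and M_2 = 283.7 kN·m (hogging).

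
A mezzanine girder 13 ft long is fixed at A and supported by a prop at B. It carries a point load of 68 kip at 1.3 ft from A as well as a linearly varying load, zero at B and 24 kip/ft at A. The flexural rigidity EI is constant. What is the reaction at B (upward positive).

Remove the prop at B; the released (primary) structure is a cantilever built in at A.
Primary-structure tip deflection at B by superposition:
  point load 68 at a = 1.3: Pa²(3L − a)/(6EI) = 722.1/EI
  triangular load, peak 24 at the fixed end: w₀L⁴/(30EI) = 22849/EI
  δ_0 = 23571/EI
Flexibility coefficient — unit upward force at B: δ_{BB} = L³/(3EI) = 732.3/EI.
The prop prevents deflection at B: R_B = δ_0/δ_{BB} = 23571/732.3 = 32.19 kip.

R_B = 32.19 kip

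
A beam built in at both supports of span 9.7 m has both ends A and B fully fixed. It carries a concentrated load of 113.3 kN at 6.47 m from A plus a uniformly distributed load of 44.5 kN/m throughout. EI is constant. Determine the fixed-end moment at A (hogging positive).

M_A = 430.2 kN·m

Take the two fixed-end moments M_A, M_B as redundants; the released structure is the simple span AB.
Simple-span end rotations at A and B under the given loads:
  at A: point load 113.3 at a = 6.47: Pab(L + b)/(6LEI) = 526/EI
  at B: point load 113.3 at a = 6.47: Pab(L + a)/(6LEI) = 657.8/EI
  at A: UDL 44.5: wL³/(24EI) = 1692/EI
  at B: UDL 44.5: wL³/(24EI) = 1692/EI
  θ_A0 = 2218/EI,  θ_B0 = 2350/EI
Flexibility coefficients: a unit moment at one end gives L/(3EI) there and L/(6EI) at the far end, so f₁₁ = f₂₂ = 3.233/EI and f₁₂ = f₂₁ = 1.617/EI.
Compatibility — zero rotation at each built-in end:
  3.233 M_A + 1.617 M_B = 2218
  1.617 M_A + 3.233 M_B = 2350
Solving the pair gives M_A = 430.2 kN·m and M_B = 511.7 kN·m (hogging).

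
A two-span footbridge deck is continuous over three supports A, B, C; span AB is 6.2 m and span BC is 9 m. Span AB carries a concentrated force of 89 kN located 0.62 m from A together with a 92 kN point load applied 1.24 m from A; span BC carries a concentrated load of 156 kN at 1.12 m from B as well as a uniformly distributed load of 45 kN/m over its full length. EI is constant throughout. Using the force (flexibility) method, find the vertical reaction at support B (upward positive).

Take M_B as the redundant. Released structure: two simple spans AB and BC with a hinge at B.
Rotations at B on the released spans (each span's end-slope, ×1/EI):
  span AB: point load 89 at a = 0.62: Pab(L + a)/(6LEI) = 56.45/EI
  span AB: point load 92 at a = 1.24: Pab(L + a)/(6LEI) = 113.2/EI
  span BC: point load 156 at a = 1.12: Pab(L + b)/(6LEI) = 430.4/EI
  span BC: UDL 45: wL³/(24EI) = 1367/EI
  relative rotation θ_0 = (169.6 + 1797)/EI = 1967/EI
A unit hogging moment at B produces rotation L₁/(3EI) + L₂/(3EI) = 5.067/EI.
Compatibility: M_B·(L₁+L₂)/(3EI) = θ_0, giving M_B = 388.2 kN·m (hogging).
Span AB, ΣM about A with M_B applied at B: R_B^{AB}·6.2 = 169.3 + 388.2, so R_B^{AB} = 89.91 kN and R_A = 181 − 89.91 = 91.09 kN.
Span BC, ΣM about C: R_B^{BC}·9 = 3052 + 388.2, so R_B^{BC} = 382.2 kN and R_C = 561 − 382.2 = 178.8 kN.
R_B = 89.91 + 382.2 = 472.1 kN.

R_B = 472.1 kN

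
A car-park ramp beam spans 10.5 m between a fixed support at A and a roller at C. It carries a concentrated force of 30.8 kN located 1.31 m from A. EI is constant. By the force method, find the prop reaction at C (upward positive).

Take the reaction at C as the redundant and release it; the primary structure is a cantilever fixed at A.
Primary-structure tip deflection at C by superposition:
  point load 30.8 at a = 1.31: Pa²(3L − a)/(6EI) = 266/EI
Flexibility coefficient — unit upward force at C: δ_{CC} = L³/(3EI) = 385.9/EI.
Compatibility at C: δ_0 − R_C·δ_{CC} = 0, so R_C = 266/385.9 = 0.6892 kN.

R_C = 0.6892 kN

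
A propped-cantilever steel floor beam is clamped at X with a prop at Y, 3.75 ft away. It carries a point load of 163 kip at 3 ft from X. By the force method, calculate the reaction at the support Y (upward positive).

Take the reaction at Y as the redundant and release it; the primary structure is a cantilever fixed at X.
Primary-structure tip deflection at Y by superposition:
  point load 163 at a = 3: Pa²(3L − a)/(6EI) = 2017/EI
Flexibility coefficient — unit upward force at Y: δ_{YY} = L³/(3EI) = 17.58/EI.
Compatibility at Y: δ_0 − R_Y·δ_{YY} = 0, so R_Y = 2017/17.58 = 114.8 kip.

R_Y = 114.8 kip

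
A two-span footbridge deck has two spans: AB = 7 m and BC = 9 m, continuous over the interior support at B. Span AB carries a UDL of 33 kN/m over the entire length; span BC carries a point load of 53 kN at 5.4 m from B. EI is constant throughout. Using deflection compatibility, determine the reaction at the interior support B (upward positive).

Take M_B as the redundant. Released structure: two simple spans AB and BC with a hinge at B.
End slopes at the hinge B, treating each span as simply supported:
  span AB: UDL 33: wL³/(24EI) = 471.6/EI
  span BC: point load 53 at a = 5.4: Pab(L + b)/(6LEI) = 240.4/EI
  relative rotation θ_0 = (471.6 + 240.4)/EI = 712/EI
A unit hogging moment at B produces rotation L₁/(3EI) + L₂/(3EI) = 5.333/EI.
Compatibility: M_B·(L₁+L₂)/(3EI) = θ_0, giving M_B = 133.5 kN·m (hogging).
Span AB, ΣM about A with M_B applied at B: R_B^{AB}·7 = 808.5 + 133.5, so R_B^{AB} = 134.6 kN and R_A = 231 − 134.6 = 96.43 kN.
Span BC, ΣM about C: R_B^{BC}·9 = 190.8 + 133.5, so R_B^{BC} = 36.03 kN and R_C = 53 − 36.03 = 16.97 kN.
R_B = 134.6 + 36.03 = 170.6 kN.

R_B = 170.6 kN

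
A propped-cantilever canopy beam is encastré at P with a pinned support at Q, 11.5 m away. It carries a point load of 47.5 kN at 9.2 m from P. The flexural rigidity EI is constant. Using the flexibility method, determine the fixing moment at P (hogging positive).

Remove the prop at Q; the released (primary) structure is a cantilever built in at P.
Free-end deflection of the primary structure under the applied loading (downward +):
  point load 47.5 at a = 9.2: Pa²(3L − a)/(6EI) = 16953/EI
Flexibility coefficient — unit upward force at Q: δ_{QQ} = L³/(3EI) = 507/EI.
The prop prevents deflection at Q: R_Q = δ_0/δ_{QQ} = 16953/507 = 33.44 kN.
Moment equilibrium about P: M_P = Σ(load moments about P) − R_Q·L = 437 − 33.44×11.5 = 52.44 kN·m.

M_P = 52.44 kN·m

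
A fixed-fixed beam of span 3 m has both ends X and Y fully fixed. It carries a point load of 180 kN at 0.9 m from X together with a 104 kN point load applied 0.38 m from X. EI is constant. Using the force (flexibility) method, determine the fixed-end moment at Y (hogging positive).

Take the two fixed-end moments M_X, M_Y as redundants; the released structure is the simple span XY.
Simple-span end rotations at X and Y under the given loads:
  at X: point load 180 at a = 0.9: Pab(L + b)/(6LEI) = 96.39/EI
  at Y: point load 180 at a = 0.9: Pab(L + a)/(6LEI) = 73.71/EI
  at X: point load 104 at a = 0.38: Pab(L + b)/(6LEI) = 32.33/EI
  at Y: point load 104 at a = 0.38: Pab(L + a)/(6LEI) = 19.44/EI
  θ_X0 = 128.7/EI,  θ_Y0 = 93.15/EI
Flexibility coefficients: a unit moment at one end gives L/(3EI) there and L/(6EI) at the far end, so f₁₁ = f₂₂ = 1/EI and f₁₂ = f₂₁ = 0.5/EI.
Compatibility — zero rotation at each built-in end:
  1 M_X + 0.5 M_Y = 128.7
  0.5 M_X + 1 M_Y = 93.15
Solving the pair gives M_X = 109.5 kN·m and M_Y = 38.39 kN·m (hogging).

M_Y = 38.39 kN·m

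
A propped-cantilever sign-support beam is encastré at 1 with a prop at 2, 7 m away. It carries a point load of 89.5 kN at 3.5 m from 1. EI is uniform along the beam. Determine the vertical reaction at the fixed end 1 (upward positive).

R_1 = 61.53 kN

Release the roller at 2. Primary structure: cantilever fixed at 1.
Deflection at 2 on the released cantilever, summing each load's contribution:
  point load 89.5 at a = 3.5: Pa²(3L − a)/(6EI) = 3198/EI
Tip deflection under a unit load at 2: L³/(3EI) = 114.3/EI.
The prop prevents deflection at 2: R_2 = δ_0/δ_{22} = 3198/114.3 = 27.97 kN.
Vertical equilibrium: R_1 = ΣP − R_2 = 89.5 − 27.97 = 61.53 kN.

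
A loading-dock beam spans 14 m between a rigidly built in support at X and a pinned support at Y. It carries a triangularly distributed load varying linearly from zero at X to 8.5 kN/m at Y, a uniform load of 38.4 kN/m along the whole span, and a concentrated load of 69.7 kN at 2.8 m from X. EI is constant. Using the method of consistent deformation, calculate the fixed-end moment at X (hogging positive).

M_X = 1178 kN·m

Release the roller at Y. Primary structure: cantilever fixed at X.
Primary-structure tip deflection at Y by superposition:
  triangular load, peak 8.5 at the free end: 11w₀L⁴/(120EI) = 29932/EI
  UDL 38.4: wL⁴/(8EI) = 184397/EI
  point load 69.7 at a = 2.8: Pa²(3L − a)/(6EI) = 3570/EI
  δ_0 = 217899/EI
Tip deflection under a unit load at Y: L³/(3EI) = 914.7/EI.
Compatibility at Y: δ_0 − R_Y·δ_{YY} = 0, so R_Y = 217899/914.7 = 238.2 kN.
Moment equilibrium about X: M_X = Σ(load moments about X) − R_Y·L = 4514 − 238.2×14 = 1178 kN·m.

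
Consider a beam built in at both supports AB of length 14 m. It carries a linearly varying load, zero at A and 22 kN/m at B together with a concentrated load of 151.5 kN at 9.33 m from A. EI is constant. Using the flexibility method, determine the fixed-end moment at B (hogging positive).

Take the two fixed-end moments M_A, M_B as redundants; the released structure is the simple span AB.
Simple-span end rotations at A and B under the given loads:
  at A: triangular load, peak 22: 7w₀L³/(360EI) = 1174/EI
  at B: triangular load, peak 22: w₀L³/(45EI) = 1342/EI
  at A: point load 151.5 at a = 9.33: Pab(L + b)/(6LEI) = 1467/EI
  at B: point load 151.5 at a = 9.33: Pab(L + a)/(6LEI) = 1833/EI
  θ_A0 = 2641/EI,  θ_B0 = 3175/EI
Flexibility coefficients: a unit moment at one end gives L/(3EI) there and L/(6EI) at the far end, so f₁₁ = f₂₂ = 4.667/EI and f₁₂ = f₂₁ = 2.333/EI.
Compatibility — zero rotation at each built-in end:
  4.667 M_A + 2.333 M_B = 2641
  2.333 M_A + 4.667 M_B = 3175
Solving the pair gives M_A = 301 kN·m and M_B = 529.8 kN·m (hogging).

M_B = 529.8 kN·m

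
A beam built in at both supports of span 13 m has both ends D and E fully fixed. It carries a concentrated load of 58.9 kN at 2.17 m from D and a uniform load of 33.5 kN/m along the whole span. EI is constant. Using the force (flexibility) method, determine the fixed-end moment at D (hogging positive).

M_D = 560.5 kN·m

Take the two fixed-end moments M_D, M_E as redundants; the released structure is the simple span DE.
End rotations of the released simple span under the applied load (×1/EI):
  at D: point load 58.9 at a = 2.17: Pab(L + b)/(6LEI) = 422.9/EI
  at E: point load 58.9 at a = 2.17: Pab(L + a)/(6LEI) = 269.2/EI
  at D: UDL 33.5: wL³/(24EI) = 3067/EI
  at E: UDL 33.5: wL³/(24EI) = 3067/EI
  θ_D0 = 3490/EI,  θ_E0 = 3336/EI
Flexibility coefficients: a unit moment at one end gives L/(3EI) there and L/(6EI) at the far end, so f₁₁ = f₂₂ = 4.333/EI and f₁₂ = f₂₁ = 2.167/EI.
Compatibility — zero rotation at each built-in end:
  4.333 M_D + 2.167 M_E = 3490
  2.167 M_D + 4.333 M_E = 3336
Solving the pair gives M_D = 560.5 kN·m and M_E = 489.6 kN·m (hogging).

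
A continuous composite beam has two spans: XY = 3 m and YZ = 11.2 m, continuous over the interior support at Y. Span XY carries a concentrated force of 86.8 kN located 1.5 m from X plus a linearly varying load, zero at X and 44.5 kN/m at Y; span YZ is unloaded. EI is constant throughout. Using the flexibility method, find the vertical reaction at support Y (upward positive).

Insert a hinge at Y; M_Y is the redundant, and each span becomes simply supported.
End slopes at the hinge Y, treating each span as simply supported:
  span XY: point load 86.8 at a = 1.5: Pab(L + a)/(6LEI) = 48.83/EI
  span XY: triangular load, peak 44.5: w₀L³/(45EI) = 26.7/EI
  relative rotation θ_0 = (75.53 + 0)/EI = 75.53/EI
A unit hogging moment at Y produces rotation L₁/(3EI) + L₂/(3EI) = 4.733/EI.
Compatibility: M_Y·(L₁+L₂)/(3EI) = θ_0, giving M_Y = 15.96 kN·m (hogging).
Span XY, ΣM about X with M_Y applied at Y: R_Y^{XY}·3 = 263.7 + 15.96, so R_Y^{XY} = 93.22 kN and R_X = 153.6 − 93.22 = 60.33 kN.
Span YZ, ΣM about Z: R_Y^{YZ}·11.2 = 0 + 15.96, so R_Y^{YZ} = 1.425 kN and R_Z = 0 − 1.425 = -1.425 kN.
R_Y = 93.22 + 1.425 = 94.64 kN.

R_Y = 94.64 kN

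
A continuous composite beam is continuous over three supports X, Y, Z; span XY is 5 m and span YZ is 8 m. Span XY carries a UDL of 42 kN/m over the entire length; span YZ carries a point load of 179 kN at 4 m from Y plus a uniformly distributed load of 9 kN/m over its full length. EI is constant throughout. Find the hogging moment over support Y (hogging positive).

Take M_Y as the redundant. Released structure: two simple spans XY and YZ with a hinge at Y.
Discontinuity in slope at Y on the released structure — sum the simple-span end rotations:
  span XY: UDL 42: wL³/(24EI) = 218.8/EI
  span YZ: point load 179 at a = 4: Pab(L + b)/(6LEI) = 716/EI
  span YZ: UDL 9: wL³/(24EI) = 192/EI
  relative rotation θ_0 = (218.8 + 908)/EI = 1127/EI
A unit hogging moment at Y produces rotation L₁/(3EI) + L₂/(3EI) = 4.333/EI.
Compatibility: M_Y·(L₁+L₂)/(3EI) = θ_0, giving M_Y = 260 kN·m (hogging).

M_Y = 260 kN·m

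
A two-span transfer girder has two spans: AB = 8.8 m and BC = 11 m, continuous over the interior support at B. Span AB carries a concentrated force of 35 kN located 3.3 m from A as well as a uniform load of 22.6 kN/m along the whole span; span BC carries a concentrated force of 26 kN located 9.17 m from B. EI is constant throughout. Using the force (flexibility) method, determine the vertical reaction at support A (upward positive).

R_A = 106.3 kN

Insert a hinge at B; M_B is the redundant, and each span becomes simply supported.
Discontinuity in slope at B on the released structure — sum the simple-span end rotations:
  span AB: point load 35 at a = 3.3: Pab(L + a)/(6LEI) = 145.6/EI
  span AB: UDL 22.6: wL³/(24EI) = 641.7/EI
  span BC: point load 26 at a = 9.17: Pab(L + b)/(6LEI) = 84.82/EI
  relative rotation θ_0 = (787.3 + 84.82)/EI = 872.1/EI
A unit hogging moment at B produces rotation L₁/(3EI) + L₂/(3EI) = 6.6/EI.
Compatibility: M_B·(L₁+L₂)/(3EI) = θ_0, giving M_B = 132.1 kN·m (hogging).
Span AB, ΣM about A with M_B applied at B: R_B^{AB}·8.8 = 990.6 + 132.1, so R_B^{AB} = 127.6 kN and R_A = 233.9 − 127.6 = 106.3 kN.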